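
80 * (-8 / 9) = -640 / 9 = -71.11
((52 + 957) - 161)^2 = 719104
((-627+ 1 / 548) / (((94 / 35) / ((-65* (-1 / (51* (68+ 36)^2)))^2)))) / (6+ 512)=-42949375 / 6863207613530112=-0.00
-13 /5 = -2.60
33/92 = 0.36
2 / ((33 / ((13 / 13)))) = 2 / 33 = 0.06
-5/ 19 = -0.26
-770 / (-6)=385 / 3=128.33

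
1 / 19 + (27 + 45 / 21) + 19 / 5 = 21942 / 665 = 33.00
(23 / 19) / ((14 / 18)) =207 / 133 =1.56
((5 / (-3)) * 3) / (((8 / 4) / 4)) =-10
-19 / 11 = -1.73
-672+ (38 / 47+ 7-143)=-37938 / 47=-807.19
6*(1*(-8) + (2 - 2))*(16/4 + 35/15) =-304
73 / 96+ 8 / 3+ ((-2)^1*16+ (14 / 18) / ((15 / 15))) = -8005 / 288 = -27.80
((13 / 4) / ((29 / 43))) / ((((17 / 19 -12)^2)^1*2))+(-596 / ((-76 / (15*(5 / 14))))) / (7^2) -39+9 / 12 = -2515704453635 / 67313258824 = -37.37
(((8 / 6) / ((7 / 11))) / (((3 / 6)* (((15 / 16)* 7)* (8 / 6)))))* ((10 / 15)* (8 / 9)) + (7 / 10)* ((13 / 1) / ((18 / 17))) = 8.88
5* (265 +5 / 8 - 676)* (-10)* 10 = 410375 / 2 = 205187.50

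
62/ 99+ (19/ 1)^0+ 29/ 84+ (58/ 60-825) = -11393777/ 13860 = -822.06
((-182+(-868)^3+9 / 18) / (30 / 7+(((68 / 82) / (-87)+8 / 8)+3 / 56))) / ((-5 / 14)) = 1828851606274728 / 5323145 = 343565994.59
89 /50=1.78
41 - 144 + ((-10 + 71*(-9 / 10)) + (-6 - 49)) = -2319 / 10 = -231.90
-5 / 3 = -1.67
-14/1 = -14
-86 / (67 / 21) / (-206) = 903 / 6901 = 0.13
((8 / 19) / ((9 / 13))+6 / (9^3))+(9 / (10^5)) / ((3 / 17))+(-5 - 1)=-2485364533 / 461700000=-5.38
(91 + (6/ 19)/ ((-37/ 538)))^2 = 3689955025/ 494209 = 7466.39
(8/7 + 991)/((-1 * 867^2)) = -0.00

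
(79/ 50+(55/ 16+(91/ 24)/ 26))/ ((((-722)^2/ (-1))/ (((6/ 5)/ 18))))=-0.00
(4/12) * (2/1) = 2/3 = 0.67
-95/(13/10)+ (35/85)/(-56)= -129213/1768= -73.08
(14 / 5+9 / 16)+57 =4829 / 80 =60.36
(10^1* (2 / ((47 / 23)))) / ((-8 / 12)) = -690 / 47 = -14.68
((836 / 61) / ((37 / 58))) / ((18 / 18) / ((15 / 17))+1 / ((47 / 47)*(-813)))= 32850620 / 1731119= 18.98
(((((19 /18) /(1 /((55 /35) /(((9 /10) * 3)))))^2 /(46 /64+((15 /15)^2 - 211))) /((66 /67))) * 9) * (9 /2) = -53211400 /717670611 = -0.07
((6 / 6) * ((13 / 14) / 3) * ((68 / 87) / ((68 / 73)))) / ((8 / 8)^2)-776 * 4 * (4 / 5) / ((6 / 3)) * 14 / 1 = -317571703 / 18270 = -17382.14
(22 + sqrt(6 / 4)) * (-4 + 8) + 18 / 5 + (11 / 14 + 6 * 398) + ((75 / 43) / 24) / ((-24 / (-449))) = 2 * sqrt(6) + 717125131 / 288960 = 2486.64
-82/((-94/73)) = 2993/47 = 63.68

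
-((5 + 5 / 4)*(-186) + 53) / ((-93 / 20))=-22190 / 93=-238.60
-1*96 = -96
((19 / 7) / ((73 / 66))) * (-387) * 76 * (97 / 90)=-198756492 / 2555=-77791.19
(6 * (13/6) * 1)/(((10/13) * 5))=169/50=3.38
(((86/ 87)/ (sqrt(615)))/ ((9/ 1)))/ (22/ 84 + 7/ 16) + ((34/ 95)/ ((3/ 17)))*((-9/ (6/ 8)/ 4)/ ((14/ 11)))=-3179/ 665 + 9632*sqrt(615)/ 37721025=-4.77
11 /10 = 1.10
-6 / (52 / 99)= -11.42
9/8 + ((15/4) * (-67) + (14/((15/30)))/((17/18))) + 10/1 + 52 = -21553/136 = -158.48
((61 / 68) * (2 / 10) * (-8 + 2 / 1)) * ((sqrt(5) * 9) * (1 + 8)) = -14823 * sqrt(5) / 170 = -194.97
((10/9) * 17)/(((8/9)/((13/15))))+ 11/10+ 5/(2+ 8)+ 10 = 1801/60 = 30.02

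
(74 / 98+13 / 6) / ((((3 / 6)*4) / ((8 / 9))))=1718 / 1323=1.30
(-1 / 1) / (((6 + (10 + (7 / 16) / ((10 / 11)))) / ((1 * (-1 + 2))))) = -160 / 2637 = -0.06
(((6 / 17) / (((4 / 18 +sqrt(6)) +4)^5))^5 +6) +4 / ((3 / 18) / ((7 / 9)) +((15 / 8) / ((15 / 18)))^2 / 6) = 4294927563596389980841124030222337959910283812402456536745649014577576225792453 / 439127623985792713463798065270686922220115772017794533133563960048529551602048-2518827274513346210843269962681128093126519764601641307974273865523 * sqrt(6) / 3705718345871668468048928820849678668524183730107970743743155781000249380608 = 9.78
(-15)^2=225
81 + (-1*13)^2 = 250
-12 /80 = -3 /20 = -0.15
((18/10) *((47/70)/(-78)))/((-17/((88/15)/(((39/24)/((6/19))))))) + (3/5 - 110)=-5225290943/47763625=-109.40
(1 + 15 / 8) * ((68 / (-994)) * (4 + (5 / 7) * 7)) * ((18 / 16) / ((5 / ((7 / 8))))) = -31671 / 90880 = -0.35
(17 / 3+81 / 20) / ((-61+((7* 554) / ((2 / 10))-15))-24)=583 / 1157400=0.00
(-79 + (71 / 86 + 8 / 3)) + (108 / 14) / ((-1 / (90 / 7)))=-2208449 / 12642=-174.69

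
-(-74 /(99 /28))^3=9167.77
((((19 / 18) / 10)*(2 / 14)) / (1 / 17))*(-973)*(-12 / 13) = 44897 / 195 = 230.24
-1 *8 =-8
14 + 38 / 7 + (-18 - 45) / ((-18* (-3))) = 18.26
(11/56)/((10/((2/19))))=11/5320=0.00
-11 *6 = -66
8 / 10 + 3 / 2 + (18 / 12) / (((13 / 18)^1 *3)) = 389 / 130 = 2.99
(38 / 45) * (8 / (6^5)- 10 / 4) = -46151 / 21870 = -2.11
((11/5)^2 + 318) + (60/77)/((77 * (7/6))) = 334979713/1037575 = 322.85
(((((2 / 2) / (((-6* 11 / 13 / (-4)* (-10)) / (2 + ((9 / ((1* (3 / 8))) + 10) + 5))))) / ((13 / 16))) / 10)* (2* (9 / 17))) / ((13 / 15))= -5904 / 12155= -0.49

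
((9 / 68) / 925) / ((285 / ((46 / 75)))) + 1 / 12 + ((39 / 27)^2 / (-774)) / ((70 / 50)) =2668556353109 / 32779949737500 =0.08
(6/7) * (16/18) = 16/21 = 0.76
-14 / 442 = -7 / 221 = -0.03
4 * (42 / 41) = 168 / 41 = 4.10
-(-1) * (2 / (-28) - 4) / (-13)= 57 / 182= 0.31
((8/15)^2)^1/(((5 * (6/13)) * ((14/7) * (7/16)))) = 3328/23625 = 0.14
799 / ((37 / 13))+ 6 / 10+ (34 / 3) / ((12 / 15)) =328001 / 1110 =295.50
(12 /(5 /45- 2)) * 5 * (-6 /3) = 1080 /17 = 63.53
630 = 630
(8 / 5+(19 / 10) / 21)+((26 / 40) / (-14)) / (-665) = 944339 / 558600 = 1.69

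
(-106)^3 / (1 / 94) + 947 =-111954557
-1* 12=-12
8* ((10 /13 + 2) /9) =32 /13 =2.46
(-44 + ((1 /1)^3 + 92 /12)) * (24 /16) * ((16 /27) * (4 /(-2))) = 1696 /27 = 62.81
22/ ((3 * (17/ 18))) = 132/ 17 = 7.76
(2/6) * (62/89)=62/267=0.23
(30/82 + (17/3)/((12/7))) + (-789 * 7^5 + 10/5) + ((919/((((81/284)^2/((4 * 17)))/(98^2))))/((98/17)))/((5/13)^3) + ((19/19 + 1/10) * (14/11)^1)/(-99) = 33261865341097229141/1479505500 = 22481744975.67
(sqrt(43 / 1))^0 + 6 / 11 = 17 / 11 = 1.55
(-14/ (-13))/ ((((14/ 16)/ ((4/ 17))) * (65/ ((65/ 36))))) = 16/ 1989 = 0.01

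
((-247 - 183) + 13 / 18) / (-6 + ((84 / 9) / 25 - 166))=193175 / 77232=2.50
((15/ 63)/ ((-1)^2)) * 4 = 20/ 21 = 0.95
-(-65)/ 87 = 65/ 87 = 0.75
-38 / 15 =-2.53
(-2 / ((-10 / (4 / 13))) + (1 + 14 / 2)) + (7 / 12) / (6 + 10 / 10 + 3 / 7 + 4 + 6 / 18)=40069 / 4940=8.11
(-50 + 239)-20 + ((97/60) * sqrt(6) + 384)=97 * sqrt(6)/60 + 553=556.96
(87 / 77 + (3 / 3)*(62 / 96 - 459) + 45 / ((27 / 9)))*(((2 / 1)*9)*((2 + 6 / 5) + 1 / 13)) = -1044420579 / 40040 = -26084.43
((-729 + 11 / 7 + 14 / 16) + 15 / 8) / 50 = -20291 / 1400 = -14.49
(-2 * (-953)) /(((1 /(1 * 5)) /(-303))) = -2887590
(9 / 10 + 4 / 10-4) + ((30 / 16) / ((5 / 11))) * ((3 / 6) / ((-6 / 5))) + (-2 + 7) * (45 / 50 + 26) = 20813 / 160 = 130.08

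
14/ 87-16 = -1378/ 87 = -15.84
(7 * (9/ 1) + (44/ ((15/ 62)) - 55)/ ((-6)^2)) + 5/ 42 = 251911/ 3780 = 66.64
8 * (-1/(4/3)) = -6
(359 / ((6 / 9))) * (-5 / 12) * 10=-8975 / 4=-2243.75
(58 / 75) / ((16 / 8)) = 29 / 75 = 0.39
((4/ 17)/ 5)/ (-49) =-4/ 4165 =-0.00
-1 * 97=-97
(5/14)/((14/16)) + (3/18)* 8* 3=216/49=4.41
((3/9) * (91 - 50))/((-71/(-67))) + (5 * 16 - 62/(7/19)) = -112405/1491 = -75.39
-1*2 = -2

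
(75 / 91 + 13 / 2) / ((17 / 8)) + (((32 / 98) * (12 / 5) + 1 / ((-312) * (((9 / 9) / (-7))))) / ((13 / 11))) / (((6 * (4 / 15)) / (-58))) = -287579485 / 13514592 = -21.28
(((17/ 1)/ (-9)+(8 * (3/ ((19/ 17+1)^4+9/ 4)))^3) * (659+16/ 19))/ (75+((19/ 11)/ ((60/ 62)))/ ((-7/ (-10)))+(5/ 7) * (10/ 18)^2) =-29167720958456493535989405/ 5269916795409313375512391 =-5.53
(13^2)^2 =28561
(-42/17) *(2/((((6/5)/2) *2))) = -4.12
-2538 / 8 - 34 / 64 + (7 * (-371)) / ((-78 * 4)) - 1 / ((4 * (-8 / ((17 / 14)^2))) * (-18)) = -454178485 / 1467648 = -309.46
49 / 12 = 4.08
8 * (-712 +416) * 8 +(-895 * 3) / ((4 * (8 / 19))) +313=-647207 / 32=-20225.22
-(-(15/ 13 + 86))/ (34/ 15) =16995/ 442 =38.45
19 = 19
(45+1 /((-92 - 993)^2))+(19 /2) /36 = 3836576347 /84760200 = 45.26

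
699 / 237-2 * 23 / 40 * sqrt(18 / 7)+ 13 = 1260 / 79-69 * sqrt(14) / 140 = 14.11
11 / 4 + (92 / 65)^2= 4.75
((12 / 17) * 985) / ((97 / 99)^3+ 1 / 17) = 573446709 / 824287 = 695.69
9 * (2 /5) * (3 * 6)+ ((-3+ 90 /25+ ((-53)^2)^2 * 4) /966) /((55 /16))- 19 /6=2541326863 /265650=9566.45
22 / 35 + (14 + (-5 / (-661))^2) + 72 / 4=498964657 / 15292235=32.63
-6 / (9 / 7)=-4.67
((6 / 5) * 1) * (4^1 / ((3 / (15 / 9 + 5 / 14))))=68 / 21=3.24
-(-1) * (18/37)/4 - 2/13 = -31/962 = -0.03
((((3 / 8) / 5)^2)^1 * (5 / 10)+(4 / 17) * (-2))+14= 736153 / 54400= 13.53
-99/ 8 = -12.38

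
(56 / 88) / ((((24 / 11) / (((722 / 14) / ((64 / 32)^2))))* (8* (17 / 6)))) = 361 / 2176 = 0.17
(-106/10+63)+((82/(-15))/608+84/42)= 248023/4560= 54.39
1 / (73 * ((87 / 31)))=31 / 6351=0.00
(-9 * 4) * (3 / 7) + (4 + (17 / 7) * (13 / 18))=-1219 / 126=-9.67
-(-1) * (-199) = -199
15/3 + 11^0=6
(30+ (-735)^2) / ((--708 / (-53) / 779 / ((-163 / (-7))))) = -1211932611385 / 1652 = -733615382.19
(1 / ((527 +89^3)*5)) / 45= 1 / 158736600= 0.00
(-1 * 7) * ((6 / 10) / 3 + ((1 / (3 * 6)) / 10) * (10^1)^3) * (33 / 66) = -1813 / 90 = -20.14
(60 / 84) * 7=5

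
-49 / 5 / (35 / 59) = -413 / 25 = -16.52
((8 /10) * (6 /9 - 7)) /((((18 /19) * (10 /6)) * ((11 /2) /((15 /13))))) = -1444 /2145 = -0.67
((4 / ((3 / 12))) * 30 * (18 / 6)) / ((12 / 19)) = 2280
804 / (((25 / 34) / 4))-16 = 4357.76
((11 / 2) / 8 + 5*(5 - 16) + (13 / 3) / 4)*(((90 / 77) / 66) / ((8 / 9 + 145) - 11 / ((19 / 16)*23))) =-7177725 / 1107773392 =-0.01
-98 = -98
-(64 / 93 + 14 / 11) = -2006 / 1023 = -1.96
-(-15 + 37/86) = 1253/86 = 14.57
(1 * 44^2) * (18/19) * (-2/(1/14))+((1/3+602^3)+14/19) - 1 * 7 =218115847.12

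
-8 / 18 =-4 / 9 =-0.44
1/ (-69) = -1/ 69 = -0.01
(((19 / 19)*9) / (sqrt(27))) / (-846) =-sqrt(3) / 846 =-0.00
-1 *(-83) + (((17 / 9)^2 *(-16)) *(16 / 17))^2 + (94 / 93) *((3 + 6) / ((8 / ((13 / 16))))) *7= 38741366719 / 13017024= 2976.21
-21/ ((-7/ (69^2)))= 14283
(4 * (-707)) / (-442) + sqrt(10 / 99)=sqrt(110) / 33 + 1414 / 221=6.72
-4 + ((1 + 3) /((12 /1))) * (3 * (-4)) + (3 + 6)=1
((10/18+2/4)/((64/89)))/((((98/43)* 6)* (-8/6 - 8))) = -72713/6322176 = -0.01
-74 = -74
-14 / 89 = -0.16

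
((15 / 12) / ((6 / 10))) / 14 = 25 / 168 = 0.15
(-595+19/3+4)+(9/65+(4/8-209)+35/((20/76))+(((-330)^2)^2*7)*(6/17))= 194253855424013/6630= 29299224045.85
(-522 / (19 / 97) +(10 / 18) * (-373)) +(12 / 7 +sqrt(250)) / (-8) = -6876487 / 2394 - 5 * sqrt(10) / 8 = -2874.36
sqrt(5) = 2.24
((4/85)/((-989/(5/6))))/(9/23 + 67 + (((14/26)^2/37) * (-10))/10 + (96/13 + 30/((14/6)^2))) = -612794/1240649418537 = -0.00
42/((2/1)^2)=21/2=10.50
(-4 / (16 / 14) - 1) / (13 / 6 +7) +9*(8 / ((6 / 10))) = 6573 / 55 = 119.51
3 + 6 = 9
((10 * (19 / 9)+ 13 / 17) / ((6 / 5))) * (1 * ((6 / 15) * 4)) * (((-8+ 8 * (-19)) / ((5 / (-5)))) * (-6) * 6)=-8568320 / 51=-168006.27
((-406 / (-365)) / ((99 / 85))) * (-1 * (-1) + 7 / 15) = 13804 / 9855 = 1.40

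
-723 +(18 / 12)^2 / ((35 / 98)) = -7167 / 10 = -716.70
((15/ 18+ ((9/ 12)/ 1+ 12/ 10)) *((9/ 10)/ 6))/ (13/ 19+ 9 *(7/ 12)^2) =3173/ 28475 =0.11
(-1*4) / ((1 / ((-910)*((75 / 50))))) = 5460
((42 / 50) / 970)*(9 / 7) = 27 / 24250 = 0.00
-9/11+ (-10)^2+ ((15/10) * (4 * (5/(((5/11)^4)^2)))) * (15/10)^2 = 37140.40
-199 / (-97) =199 / 97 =2.05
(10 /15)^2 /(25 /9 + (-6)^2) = 4 /349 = 0.01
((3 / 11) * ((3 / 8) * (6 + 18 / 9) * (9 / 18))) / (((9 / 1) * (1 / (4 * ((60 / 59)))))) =120 / 649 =0.18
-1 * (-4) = 4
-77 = -77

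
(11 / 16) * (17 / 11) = 1.06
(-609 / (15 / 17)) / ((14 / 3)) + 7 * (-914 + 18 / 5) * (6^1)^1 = -383847 / 10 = -38384.70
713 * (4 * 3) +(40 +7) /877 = 8556.05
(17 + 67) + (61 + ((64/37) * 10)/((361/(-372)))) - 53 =990764/13357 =74.18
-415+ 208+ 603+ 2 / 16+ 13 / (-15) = 47431 / 120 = 395.26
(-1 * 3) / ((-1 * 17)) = 3 / 17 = 0.18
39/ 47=0.83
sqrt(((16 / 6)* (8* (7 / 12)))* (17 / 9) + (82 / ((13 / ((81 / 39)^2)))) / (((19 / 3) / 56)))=4* sqrt(13784725682) / 28899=16.25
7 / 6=1.17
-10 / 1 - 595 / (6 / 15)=-2995 / 2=-1497.50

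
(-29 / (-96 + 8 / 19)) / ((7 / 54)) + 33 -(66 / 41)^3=13654055049 / 438061876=31.17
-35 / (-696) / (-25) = -7 / 3480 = -0.00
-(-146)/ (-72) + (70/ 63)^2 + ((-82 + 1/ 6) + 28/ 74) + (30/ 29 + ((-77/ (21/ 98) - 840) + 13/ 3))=-443678239/ 347652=-1276.21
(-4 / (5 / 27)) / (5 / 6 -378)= 648 / 11315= 0.06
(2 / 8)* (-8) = -2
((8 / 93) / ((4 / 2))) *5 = 20 / 93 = 0.22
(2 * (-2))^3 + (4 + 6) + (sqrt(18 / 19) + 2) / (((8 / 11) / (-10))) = -163 / 2 - 165 * sqrt(38) / 76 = -94.88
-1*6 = -6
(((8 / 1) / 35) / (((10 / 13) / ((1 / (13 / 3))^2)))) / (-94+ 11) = -36 / 188825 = -0.00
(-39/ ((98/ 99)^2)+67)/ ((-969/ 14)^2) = 261229/ 46009089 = 0.01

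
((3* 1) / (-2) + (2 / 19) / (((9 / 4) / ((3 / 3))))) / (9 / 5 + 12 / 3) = -2485 / 9918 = -0.25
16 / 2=8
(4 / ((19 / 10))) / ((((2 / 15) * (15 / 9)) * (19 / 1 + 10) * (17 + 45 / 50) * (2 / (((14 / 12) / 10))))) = 0.00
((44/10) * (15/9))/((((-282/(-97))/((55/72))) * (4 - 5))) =-58685/30456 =-1.93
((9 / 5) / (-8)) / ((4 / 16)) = -9 / 10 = -0.90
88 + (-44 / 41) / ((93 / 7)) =335236 / 3813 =87.92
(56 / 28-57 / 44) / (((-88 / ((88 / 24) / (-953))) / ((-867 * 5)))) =-44795 / 335456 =-0.13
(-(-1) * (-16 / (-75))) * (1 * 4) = 64 / 75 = 0.85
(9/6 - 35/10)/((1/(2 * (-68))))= 272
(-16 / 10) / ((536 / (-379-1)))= 76 / 67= 1.13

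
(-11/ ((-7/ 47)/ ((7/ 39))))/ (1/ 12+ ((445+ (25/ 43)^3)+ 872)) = 0.01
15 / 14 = 1.07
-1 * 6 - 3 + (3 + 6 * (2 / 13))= -5.08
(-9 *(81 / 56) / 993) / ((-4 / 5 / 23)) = 27945 / 74144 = 0.38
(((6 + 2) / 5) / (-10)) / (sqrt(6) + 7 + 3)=-4 / 235 + 2 * sqrt(6) / 1175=-0.01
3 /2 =1.50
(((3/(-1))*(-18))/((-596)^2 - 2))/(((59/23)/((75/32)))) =46575/335322016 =0.00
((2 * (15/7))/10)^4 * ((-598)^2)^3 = 3704180343629073984/2401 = 1542765657488160.76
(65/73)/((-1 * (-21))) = 65/1533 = 0.04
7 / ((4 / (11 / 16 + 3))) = 413 / 64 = 6.45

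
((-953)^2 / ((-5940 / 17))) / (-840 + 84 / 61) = 941812733 / 303866640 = 3.10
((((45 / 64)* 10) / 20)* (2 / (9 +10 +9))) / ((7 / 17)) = 0.06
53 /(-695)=-53 /695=-0.08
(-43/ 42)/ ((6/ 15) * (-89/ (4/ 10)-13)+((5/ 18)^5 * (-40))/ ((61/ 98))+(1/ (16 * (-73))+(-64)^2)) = -150755246280/ 589246514593961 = -0.00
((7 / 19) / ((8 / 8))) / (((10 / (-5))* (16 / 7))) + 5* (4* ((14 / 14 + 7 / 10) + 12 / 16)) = 29743 / 608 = 48.92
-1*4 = -4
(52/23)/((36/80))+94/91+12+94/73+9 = 38976953/1375101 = 28.34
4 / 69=0.06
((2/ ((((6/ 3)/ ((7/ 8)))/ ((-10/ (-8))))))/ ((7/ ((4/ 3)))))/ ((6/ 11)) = 55/ 144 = 0.38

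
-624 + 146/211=-131518/211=-623.31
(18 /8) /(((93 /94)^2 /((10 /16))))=11045 /7688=1.44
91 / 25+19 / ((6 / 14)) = 3598 / 75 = 47.97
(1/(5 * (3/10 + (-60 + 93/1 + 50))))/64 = 0.00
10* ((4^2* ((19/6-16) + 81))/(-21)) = -32720/63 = -519.37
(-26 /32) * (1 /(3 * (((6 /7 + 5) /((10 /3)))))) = -455 /2952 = -0.15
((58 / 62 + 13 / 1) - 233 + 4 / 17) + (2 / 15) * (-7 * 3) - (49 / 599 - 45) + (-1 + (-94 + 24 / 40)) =-427912153 / 1578365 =-271.11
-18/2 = -9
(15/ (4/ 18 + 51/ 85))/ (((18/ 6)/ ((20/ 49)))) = 4500/ 1813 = 2.48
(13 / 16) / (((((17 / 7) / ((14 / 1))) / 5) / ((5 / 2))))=15925 / 272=58.55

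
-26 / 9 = -2.89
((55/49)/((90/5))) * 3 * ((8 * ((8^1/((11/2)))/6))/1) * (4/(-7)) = -640/3087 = -0.21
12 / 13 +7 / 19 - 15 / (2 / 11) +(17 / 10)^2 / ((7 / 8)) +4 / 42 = -20180129 / 259350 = -77.81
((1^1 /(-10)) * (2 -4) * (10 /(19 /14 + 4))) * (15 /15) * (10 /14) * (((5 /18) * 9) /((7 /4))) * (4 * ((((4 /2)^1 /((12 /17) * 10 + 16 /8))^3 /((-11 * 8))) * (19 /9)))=-0.00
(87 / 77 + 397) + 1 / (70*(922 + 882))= 652933 / 1640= 398.13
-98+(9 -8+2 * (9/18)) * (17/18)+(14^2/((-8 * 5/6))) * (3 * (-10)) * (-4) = -3624.11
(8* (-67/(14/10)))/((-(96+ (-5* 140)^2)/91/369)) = 1606995/61262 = 26.23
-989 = -989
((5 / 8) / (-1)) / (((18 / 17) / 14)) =-8.26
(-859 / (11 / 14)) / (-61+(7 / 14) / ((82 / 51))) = 18.01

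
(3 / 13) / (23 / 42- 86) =-126 / 46657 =-0.00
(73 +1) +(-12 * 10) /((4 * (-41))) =3064 /41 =74.73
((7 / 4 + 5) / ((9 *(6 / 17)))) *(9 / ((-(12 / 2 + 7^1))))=-153 / 104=-1.47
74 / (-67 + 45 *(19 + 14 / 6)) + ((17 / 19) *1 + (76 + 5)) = 73206 / 893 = 81.98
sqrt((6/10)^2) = 3/5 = 0.60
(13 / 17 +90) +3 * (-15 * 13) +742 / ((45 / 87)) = 239776 / 255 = 940.30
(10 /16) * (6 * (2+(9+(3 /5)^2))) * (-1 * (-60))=2556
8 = 8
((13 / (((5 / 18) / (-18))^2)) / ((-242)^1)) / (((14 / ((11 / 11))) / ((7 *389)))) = -132715908 / 3025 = -43873.03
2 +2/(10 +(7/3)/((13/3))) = 300/137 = 2.19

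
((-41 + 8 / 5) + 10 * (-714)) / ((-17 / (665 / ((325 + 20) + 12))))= 682043 / 867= 786.67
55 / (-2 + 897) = 11 / 179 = 0.06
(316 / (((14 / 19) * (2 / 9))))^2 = 3724348.59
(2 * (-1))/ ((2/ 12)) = -12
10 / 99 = 0.10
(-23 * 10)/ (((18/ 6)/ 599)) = -137770/ 3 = -45923.33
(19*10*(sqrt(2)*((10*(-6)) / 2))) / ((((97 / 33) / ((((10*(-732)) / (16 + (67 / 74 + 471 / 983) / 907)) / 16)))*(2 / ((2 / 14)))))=946283283569250*sqrt(2) / 238947482767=5600.59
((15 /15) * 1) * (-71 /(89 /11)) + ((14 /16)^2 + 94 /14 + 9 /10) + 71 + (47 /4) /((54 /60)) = 83.66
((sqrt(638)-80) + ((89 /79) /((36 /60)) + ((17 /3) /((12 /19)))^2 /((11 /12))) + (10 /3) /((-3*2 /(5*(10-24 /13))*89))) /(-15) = -sqrt(638) /15-1025294807 /1628801460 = -2.31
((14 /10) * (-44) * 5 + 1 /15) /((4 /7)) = -538.88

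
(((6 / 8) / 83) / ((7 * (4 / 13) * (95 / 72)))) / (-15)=-117 / 551950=-0.00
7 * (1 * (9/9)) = 7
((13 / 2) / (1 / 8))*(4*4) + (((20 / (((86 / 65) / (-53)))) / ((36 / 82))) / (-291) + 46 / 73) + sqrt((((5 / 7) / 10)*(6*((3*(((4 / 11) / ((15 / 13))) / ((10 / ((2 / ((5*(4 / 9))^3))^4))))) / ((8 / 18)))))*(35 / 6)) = 838.93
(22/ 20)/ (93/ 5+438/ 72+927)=0.00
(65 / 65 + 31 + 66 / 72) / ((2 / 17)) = 6715 / 24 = 279.79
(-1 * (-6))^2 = 36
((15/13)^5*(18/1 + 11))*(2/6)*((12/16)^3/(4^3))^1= 198196875/1520816128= 0.13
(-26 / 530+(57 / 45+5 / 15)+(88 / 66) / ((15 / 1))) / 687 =3911 / 1638495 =0.00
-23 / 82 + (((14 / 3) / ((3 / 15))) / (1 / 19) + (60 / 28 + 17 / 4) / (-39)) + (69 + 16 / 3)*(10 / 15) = 66143173 / 134316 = 492.44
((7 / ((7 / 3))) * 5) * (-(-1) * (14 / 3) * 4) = 280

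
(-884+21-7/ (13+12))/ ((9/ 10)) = -4796/ 5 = -959.20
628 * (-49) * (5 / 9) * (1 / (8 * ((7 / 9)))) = -5495 / 2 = -2747.50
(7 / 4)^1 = 7 / 4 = 1.75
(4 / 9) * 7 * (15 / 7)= 20 / 3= 6.67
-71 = -71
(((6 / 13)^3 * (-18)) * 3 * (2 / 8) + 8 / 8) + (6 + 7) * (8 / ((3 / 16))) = 554.34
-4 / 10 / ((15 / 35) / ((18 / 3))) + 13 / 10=-43 / 10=-4.30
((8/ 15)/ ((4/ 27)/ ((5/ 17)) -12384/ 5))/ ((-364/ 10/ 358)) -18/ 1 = -27375948/ 1521065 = -18.00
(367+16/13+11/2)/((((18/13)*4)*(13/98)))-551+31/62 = -13045/312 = -41.81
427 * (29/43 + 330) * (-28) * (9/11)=-1530021276/473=-3234717.29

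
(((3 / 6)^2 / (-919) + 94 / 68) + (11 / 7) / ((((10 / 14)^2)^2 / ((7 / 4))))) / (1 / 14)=1633098873 / 9764375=167.25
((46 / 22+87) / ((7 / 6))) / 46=420 / 253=1.66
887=887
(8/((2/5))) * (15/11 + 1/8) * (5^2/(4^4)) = 16375/5632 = 2.91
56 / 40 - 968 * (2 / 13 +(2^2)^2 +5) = -1330909 / 65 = -20475.52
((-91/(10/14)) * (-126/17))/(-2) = -40131/85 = -472.13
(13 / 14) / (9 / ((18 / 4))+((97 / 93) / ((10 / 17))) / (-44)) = 0.47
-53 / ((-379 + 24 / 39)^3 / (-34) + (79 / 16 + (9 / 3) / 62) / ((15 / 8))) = -920466105 / 27672866609506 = -0.00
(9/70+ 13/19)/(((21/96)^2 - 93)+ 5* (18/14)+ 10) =-553472/52109495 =-0.01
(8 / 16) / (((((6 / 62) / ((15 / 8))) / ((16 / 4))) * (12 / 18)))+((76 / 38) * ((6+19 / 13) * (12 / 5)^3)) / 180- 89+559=34402621 / 65000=529.27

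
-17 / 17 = -1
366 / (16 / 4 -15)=-366 / 11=-33.27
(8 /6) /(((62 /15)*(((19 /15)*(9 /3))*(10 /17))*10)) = 17 /1178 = 0.01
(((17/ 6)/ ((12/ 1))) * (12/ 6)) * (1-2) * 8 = -34/ 9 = -3.78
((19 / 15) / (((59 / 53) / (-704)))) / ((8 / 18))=-531696 / 295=-1802.36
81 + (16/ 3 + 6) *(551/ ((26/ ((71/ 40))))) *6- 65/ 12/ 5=2637.83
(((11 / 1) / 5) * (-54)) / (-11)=10.80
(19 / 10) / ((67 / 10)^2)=190 / 4489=0.04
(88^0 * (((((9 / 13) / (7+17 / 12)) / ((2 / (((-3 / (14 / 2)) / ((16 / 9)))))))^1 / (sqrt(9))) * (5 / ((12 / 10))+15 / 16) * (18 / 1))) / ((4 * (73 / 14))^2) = -1250235 / 1791226112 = -0.00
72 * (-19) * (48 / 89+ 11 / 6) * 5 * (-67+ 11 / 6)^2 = -18401521565 / 267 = -68919556.42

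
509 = 509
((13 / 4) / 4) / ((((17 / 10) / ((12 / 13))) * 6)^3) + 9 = 7473173 / 830297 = 9.00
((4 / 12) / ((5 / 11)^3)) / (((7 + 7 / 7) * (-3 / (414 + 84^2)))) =-110473 / 100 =-1104.73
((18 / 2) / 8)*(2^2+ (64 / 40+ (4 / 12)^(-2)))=657 / 40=16.42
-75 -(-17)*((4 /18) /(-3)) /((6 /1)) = -6092 /81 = -75.21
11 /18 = 0.61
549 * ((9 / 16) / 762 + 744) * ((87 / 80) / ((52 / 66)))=4765764771801 / 8453120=563787.66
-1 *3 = -3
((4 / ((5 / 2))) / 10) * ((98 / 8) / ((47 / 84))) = 4116 / 1175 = 3.50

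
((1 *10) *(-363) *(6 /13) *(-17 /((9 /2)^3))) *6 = 658240 /351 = 1875.33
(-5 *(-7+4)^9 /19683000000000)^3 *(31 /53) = 31 /424000000000000000000000000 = 0.00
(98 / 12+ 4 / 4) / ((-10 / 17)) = -187 / 12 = -15.58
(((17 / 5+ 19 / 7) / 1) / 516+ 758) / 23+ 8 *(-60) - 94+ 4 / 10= -112286137 / 207690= -540.64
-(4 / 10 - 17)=83 / 5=16.60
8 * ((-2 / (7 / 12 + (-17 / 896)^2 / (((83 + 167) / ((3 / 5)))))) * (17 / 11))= -818872320000 / 19317788611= -42.39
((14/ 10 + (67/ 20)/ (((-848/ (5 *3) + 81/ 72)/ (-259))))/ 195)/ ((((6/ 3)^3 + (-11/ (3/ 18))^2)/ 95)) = 10775527/ 5658166020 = 0.00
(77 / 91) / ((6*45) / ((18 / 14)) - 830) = -11 / 8060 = -0.00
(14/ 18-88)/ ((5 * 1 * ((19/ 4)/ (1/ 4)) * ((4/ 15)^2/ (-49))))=192325/ 304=632.65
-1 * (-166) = 166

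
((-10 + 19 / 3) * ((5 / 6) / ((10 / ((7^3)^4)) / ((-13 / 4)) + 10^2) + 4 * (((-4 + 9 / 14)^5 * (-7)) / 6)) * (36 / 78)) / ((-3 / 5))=5612.88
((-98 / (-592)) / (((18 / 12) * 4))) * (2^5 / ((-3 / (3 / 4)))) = -49 / 222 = -0.22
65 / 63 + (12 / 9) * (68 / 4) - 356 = -20935 / 63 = -332.30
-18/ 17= -1.06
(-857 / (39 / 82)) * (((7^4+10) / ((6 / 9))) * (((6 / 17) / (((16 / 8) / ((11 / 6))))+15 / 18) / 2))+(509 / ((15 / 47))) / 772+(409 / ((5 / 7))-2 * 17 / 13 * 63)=-741960231443 / 196860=-3768974.05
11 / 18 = 0.61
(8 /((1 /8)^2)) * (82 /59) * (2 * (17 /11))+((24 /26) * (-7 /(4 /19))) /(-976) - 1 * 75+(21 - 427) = 14151020407 /8234512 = 1718.50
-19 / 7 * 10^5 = -1900000 / 7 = -271428.57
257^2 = 66049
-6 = -6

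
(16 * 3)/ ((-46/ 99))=-103.30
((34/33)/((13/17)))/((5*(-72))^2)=289/27799200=0.00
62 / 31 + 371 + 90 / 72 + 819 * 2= 8049 / 4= 2012.25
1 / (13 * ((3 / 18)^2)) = 36 / 13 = 2.77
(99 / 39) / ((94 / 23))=759 / 1222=0.62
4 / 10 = 2 / 5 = 0.40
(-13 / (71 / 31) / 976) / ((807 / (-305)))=2015 / 916752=0.00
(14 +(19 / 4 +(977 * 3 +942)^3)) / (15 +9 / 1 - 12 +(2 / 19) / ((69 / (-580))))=304652800089873 / 58288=5226681308.16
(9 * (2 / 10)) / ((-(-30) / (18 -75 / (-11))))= 819 / 550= 1.49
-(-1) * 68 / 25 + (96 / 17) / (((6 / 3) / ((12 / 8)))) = 2956 / 425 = 6.96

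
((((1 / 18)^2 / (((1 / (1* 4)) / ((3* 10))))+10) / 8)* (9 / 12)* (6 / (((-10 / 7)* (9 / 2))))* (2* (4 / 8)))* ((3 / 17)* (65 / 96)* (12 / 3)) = -3185 / 7344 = -0.43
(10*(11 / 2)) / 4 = 55 / 4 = 13.75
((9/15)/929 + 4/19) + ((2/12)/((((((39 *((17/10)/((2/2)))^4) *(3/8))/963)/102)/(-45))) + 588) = -30680221619587/5636758595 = -5442.88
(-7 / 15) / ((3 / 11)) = -77 / 45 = -1.71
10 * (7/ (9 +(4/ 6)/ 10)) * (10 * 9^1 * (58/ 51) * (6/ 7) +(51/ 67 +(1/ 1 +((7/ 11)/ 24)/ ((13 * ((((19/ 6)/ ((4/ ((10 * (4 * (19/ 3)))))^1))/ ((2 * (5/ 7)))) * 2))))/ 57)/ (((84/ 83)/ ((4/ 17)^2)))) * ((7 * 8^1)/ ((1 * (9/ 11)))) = 36757202375209925/ 792482145039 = 46382.37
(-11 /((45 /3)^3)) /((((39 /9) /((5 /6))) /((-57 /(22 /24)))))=38 /975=0.04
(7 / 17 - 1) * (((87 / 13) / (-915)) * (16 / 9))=928 / 121329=0.01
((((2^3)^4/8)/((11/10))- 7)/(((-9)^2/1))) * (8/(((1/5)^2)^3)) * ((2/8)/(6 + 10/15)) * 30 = 26265625/33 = 795928.03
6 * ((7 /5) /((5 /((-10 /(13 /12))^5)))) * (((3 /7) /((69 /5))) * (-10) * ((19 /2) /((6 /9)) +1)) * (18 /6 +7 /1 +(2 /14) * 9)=359736422400000 /59778173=6017855.75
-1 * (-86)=86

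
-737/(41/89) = -65593/41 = -1599.83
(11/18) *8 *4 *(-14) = -2464/9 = -273.78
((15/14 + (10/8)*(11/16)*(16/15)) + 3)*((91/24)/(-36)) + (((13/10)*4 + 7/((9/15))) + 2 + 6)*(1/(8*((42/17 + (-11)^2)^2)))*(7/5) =-599633973047/1141983619200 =-0.53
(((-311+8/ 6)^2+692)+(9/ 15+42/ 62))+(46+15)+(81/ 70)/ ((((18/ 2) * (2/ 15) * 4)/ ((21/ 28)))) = 60401073251/ 624960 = 96647.90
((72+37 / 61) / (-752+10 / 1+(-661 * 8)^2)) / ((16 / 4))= 4429 / 6822777288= 0.00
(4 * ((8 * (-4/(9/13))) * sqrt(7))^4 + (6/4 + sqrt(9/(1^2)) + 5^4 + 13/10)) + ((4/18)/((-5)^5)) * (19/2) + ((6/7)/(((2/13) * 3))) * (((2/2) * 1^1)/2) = 256807532424744211/287043750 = 894663382.93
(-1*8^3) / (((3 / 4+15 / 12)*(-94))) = 128 / 47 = 2.72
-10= -10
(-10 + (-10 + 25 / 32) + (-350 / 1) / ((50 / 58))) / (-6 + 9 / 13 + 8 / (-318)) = 28125669 / 352736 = 79.74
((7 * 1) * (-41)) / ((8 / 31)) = -8897 / 8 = -1112.12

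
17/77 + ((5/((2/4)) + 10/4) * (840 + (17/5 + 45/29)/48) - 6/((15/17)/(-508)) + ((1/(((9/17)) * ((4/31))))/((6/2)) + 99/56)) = 9620760811/689040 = 13962.56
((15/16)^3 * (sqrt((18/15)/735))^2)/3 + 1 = 100397/100352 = 1.00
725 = 725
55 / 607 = 0.09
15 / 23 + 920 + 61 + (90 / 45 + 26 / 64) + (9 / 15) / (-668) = 984.06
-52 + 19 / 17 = -50.88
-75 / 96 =-25 / 32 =-0.78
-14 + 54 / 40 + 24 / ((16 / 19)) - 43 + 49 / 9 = -3907 / 180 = -21.71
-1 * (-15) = 15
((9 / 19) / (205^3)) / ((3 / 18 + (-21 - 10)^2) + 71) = 54 / 1013715913375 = 0.00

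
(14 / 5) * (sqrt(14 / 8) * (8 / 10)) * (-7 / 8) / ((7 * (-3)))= 7 * sqrt(7) / 150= 0.12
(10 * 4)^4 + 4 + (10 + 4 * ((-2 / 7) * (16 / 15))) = 268801342 / 105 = 2560012.78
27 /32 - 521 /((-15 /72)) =400263 /160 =2501.64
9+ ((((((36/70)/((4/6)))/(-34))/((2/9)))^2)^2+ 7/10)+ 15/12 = 351338916376401/32085427360000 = 10.95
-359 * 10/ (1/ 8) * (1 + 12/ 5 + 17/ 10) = -146472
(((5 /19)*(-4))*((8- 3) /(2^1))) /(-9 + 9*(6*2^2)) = -50 /3933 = -0.01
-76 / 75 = -1.01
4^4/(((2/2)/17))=4352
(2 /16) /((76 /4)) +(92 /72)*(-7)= -12227 /1368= -8.94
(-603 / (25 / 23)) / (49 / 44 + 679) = -67804 / 83125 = -0.82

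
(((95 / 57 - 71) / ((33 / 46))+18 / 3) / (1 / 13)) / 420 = -8333 / 2970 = -2.81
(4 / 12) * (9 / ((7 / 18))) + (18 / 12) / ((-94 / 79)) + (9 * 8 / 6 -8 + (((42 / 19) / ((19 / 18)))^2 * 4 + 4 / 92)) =110603506959 / 3944556028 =28.04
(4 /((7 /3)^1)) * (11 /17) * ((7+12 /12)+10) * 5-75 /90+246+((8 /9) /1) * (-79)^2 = 12621851 /2142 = 5892.55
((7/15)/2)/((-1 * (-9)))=7/270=0.03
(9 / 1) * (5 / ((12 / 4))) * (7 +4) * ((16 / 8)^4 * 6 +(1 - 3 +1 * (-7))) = 14355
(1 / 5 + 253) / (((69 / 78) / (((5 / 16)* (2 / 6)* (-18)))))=-24687 / 46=-536.67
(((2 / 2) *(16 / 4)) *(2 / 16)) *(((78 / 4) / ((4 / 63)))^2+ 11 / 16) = 6036893 / 128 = 47163.23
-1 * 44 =-44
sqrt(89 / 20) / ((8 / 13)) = 13 * sqrt(445) / 80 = 3.43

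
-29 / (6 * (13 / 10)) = -3.72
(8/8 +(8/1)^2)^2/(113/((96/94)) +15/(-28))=1419600/36997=38.37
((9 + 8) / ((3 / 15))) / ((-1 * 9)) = -85 / 9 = -9.44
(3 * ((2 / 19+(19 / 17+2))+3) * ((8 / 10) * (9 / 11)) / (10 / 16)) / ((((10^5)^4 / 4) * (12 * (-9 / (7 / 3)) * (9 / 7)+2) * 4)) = -265923 / 78221515625000000000000000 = -0.00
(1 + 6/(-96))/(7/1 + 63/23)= 345/3584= 0.10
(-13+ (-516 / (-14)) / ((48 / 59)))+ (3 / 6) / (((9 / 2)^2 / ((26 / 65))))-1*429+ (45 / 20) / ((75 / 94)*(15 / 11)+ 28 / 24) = -31382840417 / 79311960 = -395.69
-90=-90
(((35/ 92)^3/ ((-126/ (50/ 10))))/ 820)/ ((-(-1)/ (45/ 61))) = -30625/ 15579989504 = -0.00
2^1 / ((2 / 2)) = 2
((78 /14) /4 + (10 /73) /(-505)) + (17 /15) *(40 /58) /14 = 1.45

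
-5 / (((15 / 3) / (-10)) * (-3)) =-10 / 3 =-3.33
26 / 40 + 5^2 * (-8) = -3987 / 20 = -199.35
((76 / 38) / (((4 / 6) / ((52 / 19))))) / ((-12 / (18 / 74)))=-117 / 703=-0.17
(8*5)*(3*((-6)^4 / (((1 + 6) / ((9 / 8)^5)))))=71744535 / 1792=40036.01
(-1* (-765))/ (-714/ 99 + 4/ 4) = -5049/ 41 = -123.15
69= 69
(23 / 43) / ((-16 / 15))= -345 / 688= -0.50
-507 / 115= -4.41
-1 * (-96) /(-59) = -96 /59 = -1.63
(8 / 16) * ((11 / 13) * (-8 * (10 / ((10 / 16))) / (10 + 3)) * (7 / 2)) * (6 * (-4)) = 59136 / 169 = 349.92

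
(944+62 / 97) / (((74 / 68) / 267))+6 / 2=831827907 / 3589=231771.50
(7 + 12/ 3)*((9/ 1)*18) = 1782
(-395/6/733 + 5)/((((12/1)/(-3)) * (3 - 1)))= -0.61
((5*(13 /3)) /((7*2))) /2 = 65 /84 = 0.77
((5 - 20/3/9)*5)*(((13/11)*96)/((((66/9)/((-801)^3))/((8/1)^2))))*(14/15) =-1223838817044480/121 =-10114370388797.36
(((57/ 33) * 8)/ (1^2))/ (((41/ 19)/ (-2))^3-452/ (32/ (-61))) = 4170272/ 259655913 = 0.02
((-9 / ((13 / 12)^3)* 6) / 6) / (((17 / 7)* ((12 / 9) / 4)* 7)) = -46656 / 37349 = -1.25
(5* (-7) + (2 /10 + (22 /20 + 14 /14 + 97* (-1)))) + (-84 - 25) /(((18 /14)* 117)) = -1373371 /10530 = -130.42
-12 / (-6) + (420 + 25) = 447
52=52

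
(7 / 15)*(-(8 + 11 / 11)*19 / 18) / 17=-133 / 510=-0.26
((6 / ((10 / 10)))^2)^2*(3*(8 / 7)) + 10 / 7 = 31114 / 7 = 4444.86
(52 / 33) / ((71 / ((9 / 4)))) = 39 / 781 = 0.05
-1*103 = -103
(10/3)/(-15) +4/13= 10/117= 0.09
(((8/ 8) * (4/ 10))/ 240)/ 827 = 1/ 496200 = 0.00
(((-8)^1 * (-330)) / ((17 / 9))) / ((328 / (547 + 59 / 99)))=1626360 / 697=2333.37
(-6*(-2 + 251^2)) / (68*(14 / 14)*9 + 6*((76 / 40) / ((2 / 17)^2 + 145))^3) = -4637197043632374571000 / 7507962172107343771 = -617.64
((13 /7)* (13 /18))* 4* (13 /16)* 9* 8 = 2197 /7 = 313.86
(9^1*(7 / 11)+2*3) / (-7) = -129 / 77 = -1.68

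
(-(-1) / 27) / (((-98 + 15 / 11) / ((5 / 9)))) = -0.00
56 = 56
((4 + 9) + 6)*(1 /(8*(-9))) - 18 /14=-781 /504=-1.55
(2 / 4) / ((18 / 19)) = 19 / 36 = 0.53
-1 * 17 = -17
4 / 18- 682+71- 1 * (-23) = -5290 / 9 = -587.78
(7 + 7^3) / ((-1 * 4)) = -175 / 2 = -87.50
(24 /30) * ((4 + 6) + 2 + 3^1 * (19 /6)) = 86 /5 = 17.20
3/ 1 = 3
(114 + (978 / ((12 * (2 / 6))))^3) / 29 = 116931081 / 232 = 504013.28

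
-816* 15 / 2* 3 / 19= -18360 / 19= -966.32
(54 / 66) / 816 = 3 / 2992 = 0.00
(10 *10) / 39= 2.56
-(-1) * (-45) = -45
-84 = -84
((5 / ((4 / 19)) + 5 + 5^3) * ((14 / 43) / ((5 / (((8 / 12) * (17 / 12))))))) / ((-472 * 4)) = -4879 / 974208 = -0.01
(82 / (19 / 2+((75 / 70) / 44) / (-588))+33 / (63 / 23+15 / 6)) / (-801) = -4127111098 / 221415517467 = -0.02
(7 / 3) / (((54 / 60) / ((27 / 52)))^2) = 525 / 676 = 0.78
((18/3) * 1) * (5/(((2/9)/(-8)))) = -1080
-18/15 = -6/5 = -1.20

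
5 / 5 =1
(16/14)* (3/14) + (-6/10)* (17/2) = -2379/490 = -4.86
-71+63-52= -60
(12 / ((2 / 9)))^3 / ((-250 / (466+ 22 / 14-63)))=-222969024 / 875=-254821.74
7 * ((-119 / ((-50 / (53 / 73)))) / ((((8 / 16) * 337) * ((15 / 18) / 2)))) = 529788 / 3075125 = 0.17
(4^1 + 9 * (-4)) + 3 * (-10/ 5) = -38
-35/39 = -0.90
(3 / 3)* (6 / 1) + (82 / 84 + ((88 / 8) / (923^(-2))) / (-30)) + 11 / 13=-426379787 / 1365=-312366.14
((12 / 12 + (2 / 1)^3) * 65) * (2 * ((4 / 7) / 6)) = 780 / 7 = 111.43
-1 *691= -691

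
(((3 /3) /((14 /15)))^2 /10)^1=45 /392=0.11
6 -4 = 2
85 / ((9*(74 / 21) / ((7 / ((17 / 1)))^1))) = 245 / 222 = 1.10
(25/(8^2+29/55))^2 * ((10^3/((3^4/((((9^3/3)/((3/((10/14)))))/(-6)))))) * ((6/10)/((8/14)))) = -236328125/12595401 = -18.76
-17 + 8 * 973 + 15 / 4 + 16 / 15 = 466309 / 60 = 7771.82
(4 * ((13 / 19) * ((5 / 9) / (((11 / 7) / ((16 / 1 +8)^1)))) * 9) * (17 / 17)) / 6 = 7280 / 209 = 34.83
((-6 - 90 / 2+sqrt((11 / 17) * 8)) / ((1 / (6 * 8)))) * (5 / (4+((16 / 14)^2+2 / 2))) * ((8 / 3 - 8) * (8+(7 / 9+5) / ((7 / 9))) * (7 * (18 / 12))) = 172730880 / 103 - 6773760 * sqrt(374) / 1751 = 1602185.42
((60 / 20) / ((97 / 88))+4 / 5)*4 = 6832 / 485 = 14.09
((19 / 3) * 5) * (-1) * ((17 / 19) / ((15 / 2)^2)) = -68 / 135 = -0.50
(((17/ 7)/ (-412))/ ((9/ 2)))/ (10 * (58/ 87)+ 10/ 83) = -1411/ 7310940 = -0.00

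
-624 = -624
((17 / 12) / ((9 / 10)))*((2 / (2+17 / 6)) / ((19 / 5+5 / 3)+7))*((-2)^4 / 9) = 800 / 8613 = 0.09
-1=-1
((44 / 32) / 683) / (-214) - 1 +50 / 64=-511589 / 2338592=-0.22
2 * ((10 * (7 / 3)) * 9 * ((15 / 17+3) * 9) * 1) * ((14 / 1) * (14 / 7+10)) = 41912640 / 17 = 2465449.41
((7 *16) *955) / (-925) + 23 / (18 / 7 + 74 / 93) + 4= -42499179 / 405520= -104.80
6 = 6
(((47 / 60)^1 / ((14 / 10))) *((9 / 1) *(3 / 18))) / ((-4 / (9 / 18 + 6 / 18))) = -235 / 1344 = -0.17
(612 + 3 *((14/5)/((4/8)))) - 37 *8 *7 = -7216/5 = -1443.20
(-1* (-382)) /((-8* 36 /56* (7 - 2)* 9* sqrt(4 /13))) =-1337* sqrt(13) /1620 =-2.98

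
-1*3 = -3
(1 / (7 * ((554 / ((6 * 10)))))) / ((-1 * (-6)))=5 / 1939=0.00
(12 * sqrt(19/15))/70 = 0.19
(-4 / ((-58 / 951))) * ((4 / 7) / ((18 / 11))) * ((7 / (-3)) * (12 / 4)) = -13948 / 87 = -160.32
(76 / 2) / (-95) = -2 / 5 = -0.40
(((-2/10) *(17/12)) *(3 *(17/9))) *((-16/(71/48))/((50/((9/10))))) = 13872/44375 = 0.31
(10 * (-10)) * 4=-400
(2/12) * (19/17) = 19/102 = 0.19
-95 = -95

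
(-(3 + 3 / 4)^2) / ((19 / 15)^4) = -11390625 / 2085136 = -5.46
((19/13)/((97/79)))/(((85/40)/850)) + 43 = 654623/1261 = 519.13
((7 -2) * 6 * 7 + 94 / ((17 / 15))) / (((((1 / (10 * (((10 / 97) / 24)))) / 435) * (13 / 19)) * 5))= 34299750 / 21437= 1600.03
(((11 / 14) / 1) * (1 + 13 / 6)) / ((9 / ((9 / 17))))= 209 / 1428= 0.15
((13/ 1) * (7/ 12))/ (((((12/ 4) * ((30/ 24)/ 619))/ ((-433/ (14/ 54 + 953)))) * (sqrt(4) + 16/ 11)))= -804885081/ 4890220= -164.59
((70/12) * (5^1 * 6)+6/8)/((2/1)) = 703/8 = 87.88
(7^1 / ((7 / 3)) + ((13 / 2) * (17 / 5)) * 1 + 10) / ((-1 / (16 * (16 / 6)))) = -7488 / 5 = -1497.60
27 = 27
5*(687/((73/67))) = 230145/73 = 3152.67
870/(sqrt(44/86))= 435 * sqrt(946)/11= 1216.30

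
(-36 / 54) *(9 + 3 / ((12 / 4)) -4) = -4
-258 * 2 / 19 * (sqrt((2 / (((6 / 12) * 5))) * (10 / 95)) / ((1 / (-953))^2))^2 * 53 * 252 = -45476570030774375808 / 1805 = -25194775640318213.74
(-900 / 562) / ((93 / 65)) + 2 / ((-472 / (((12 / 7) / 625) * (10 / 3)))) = -503361172 / 449705375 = -1.12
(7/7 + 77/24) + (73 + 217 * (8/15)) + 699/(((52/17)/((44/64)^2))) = 60094237/199680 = 300.95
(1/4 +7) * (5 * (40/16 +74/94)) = 44805/376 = 119.16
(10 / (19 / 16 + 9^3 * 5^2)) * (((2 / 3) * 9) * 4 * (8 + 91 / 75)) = 176896 / 1458095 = 0.12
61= 61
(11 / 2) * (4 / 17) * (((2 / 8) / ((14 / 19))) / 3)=209 / 1428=0.15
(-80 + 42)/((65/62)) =-2356/65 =-36.25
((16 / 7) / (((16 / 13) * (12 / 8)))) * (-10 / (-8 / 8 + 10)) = -1.38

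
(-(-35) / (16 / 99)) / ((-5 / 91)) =-63063 / 16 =-3941.44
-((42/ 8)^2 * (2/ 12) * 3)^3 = -85766121/ 32768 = -2617.37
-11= -11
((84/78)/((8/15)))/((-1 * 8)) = -105/416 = -0.25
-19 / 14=-1.36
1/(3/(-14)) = -14/3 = -4.67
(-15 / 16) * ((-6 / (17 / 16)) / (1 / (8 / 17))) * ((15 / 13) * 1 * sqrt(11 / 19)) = 10800 * sqrt(209) / 71383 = 2.19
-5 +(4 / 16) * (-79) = -99 / 4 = -24.75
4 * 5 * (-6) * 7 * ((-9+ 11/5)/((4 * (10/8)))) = 5712/5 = 1142.40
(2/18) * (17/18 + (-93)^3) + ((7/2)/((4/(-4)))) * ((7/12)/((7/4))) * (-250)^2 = -26290909/162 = -162289.56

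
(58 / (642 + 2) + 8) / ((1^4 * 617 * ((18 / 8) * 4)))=2605 / 1788066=0.00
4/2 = 2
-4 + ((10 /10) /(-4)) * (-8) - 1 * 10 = -12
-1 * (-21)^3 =9261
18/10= 9/5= 1.80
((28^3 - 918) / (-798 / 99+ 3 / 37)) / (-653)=25682514 / 6362179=4.04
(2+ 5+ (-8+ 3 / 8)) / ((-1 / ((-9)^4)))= 32805 / 8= 4100.62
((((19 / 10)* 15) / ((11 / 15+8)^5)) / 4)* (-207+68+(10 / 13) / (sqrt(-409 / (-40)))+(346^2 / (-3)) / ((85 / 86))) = -29811452473125 / 5246810592536+216421875* sqrt(4090) / 410254292948734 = -5.68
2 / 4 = 1 / 2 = 0.50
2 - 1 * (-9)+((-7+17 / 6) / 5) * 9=7 / 2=3.50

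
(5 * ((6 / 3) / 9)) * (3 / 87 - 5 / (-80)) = 0.11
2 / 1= 2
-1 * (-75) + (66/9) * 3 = 97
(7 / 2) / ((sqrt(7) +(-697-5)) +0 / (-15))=-2457 / 492797-7 * sqrt(7) / 985594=-0.01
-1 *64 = -64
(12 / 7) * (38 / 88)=57 / 77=0.74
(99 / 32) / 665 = 99 / 21280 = 0.00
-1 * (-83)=83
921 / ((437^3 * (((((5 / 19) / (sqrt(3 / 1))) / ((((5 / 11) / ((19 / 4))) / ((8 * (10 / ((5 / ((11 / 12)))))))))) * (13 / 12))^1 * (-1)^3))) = -0.00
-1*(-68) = 68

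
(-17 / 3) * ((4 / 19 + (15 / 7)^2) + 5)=-51714 / 931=-55.55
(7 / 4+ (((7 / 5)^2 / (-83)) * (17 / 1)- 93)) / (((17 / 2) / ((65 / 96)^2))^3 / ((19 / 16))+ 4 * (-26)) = -0.02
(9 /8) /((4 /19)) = 171 /32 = 5.34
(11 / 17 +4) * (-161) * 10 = -127190 / 17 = -7481.76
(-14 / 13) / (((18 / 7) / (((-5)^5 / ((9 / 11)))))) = 1684375 / 1053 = 1599.60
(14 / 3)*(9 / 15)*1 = 14 / 5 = 2.80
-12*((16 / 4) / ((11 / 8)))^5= -2500.16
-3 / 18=-1 / 6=-0.17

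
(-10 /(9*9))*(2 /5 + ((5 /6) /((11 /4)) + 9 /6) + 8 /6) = -389 /891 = -0.44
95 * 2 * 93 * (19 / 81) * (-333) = -4140670 / 3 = -1380223.33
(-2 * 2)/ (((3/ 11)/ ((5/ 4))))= -55/ 3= -18.33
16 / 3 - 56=-152 / 3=-50.67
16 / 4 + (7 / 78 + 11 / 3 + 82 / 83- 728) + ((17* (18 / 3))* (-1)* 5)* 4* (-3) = 34964419 / 6474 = 5400.74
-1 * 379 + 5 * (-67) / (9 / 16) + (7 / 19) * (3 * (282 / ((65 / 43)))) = -768.36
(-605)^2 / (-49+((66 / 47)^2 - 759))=-808549225 / 1780516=-454.11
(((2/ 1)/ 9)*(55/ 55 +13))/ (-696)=-7/ 1566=-0.00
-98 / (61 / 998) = -1603.34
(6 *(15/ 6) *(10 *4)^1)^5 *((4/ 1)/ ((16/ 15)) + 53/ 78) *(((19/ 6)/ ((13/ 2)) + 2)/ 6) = 24129720000000000/ 169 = 142779408284023.67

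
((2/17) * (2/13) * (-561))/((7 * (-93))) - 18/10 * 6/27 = -5422/14105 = -0.38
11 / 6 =1.83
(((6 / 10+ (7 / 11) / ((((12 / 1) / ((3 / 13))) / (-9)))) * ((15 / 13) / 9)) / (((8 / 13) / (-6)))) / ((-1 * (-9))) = -467 / 6864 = -0.07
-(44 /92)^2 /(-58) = 121 /30682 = 0.00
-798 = -798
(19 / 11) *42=798 / 11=72.55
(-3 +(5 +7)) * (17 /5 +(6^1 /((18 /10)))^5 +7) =512636 /135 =3797.30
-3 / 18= -1 / 6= -0.17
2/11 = 0.18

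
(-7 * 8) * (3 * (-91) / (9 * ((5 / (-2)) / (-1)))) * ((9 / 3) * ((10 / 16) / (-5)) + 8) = 77714 / 15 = 5180.93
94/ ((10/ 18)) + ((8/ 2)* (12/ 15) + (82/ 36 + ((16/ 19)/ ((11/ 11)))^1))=300139/ 1710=175.52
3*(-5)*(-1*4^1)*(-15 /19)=-900 /19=-47.37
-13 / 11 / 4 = -13 / 44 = -0.30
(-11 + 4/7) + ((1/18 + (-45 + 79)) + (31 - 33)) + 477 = 498.63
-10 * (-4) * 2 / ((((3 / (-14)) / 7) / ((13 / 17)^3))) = -17224480 / 14739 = -1168.63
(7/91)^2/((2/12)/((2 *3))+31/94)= 1692/102245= 0.02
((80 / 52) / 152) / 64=5 / 31616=0.00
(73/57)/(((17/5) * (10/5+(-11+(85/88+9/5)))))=-160600/2657967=-0.06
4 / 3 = 1.33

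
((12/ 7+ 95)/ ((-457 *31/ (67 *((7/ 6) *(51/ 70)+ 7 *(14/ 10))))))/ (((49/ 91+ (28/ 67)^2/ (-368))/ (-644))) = 5831.11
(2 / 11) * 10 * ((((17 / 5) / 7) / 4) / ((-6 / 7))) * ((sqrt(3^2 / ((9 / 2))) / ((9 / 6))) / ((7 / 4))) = -68 * sqrt(2) / 693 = -0.14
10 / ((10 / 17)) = 17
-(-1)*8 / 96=1 / 12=0.08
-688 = -688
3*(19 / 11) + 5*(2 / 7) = 509 / 77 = 6.61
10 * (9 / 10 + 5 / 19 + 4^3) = 12381 / 19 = 651.63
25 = 25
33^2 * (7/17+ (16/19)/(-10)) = 576081/1615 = 356.71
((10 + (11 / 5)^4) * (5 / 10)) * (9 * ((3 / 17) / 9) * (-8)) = -250692 / 10625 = -23.59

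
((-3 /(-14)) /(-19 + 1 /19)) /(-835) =19 /1402800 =0.00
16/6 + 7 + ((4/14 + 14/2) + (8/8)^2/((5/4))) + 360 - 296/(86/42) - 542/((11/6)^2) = 39300832/546315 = 71.94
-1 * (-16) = 16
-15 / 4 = -3.75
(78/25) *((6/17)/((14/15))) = 702/595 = 1.18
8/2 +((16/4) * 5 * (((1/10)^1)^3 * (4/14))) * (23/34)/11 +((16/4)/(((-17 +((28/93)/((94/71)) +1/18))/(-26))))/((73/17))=11414332533859/2094709774850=5.45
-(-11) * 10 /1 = 110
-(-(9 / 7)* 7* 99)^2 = -793881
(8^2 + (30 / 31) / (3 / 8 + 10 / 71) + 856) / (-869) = -8373400 / 7893127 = -1.06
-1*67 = -67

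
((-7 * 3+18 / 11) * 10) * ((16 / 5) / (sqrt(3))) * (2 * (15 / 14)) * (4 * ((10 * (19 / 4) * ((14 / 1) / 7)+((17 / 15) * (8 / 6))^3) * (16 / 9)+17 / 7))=-9258204689792 * sqrt(3) / 29469825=-544138.99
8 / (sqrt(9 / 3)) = 8 * sqrt(3) / 3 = 4.62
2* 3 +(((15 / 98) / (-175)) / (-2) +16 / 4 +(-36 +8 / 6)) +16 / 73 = -36727783 / 1502340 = -24.45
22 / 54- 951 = -25666 / 27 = -950.59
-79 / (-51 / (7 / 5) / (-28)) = -15484 / 255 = -60.72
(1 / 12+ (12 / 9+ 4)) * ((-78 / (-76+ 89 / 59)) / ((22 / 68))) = 169507 / 9669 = 17.53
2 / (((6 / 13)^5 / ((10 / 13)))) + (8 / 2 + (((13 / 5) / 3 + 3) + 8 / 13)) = 81.94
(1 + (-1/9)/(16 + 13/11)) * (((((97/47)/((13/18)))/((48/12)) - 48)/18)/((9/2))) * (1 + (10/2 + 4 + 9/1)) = -23787335/2158569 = -11.02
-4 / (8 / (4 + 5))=-9 / 2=-4.50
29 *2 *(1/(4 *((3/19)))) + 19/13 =7277/78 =93.29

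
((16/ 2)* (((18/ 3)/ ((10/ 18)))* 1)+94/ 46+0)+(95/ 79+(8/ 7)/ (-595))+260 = 2646038286/ 7567805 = 349.64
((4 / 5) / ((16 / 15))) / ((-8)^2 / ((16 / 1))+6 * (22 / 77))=21 / 160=0.13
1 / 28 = 0.04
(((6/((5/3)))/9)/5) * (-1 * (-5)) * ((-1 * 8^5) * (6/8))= -49152/5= -9830.40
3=3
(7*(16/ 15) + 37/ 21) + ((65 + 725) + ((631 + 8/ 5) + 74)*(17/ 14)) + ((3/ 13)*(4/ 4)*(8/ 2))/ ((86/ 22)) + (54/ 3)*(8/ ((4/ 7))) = 74717913/ 39130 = 1909.48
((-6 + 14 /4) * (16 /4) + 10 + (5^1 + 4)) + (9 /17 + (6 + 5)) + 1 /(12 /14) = 2213 /102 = 21.70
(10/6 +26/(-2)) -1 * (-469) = 457.67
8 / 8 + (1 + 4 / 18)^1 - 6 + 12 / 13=-334 / 117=-2.85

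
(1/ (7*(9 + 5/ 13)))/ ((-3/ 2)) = -13/ 1281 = -0.01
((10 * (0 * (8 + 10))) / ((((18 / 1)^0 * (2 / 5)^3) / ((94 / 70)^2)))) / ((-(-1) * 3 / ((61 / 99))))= 0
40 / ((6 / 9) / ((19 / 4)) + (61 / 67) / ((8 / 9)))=1222080 / 35581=34.35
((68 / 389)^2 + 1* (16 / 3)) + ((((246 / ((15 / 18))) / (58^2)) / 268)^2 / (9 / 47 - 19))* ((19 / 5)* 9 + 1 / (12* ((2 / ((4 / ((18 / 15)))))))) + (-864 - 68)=-9445251495605366816571089 / 10193053563042995424000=-926.64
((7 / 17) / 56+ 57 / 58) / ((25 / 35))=1.39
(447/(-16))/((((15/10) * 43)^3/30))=-745/238521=-0.00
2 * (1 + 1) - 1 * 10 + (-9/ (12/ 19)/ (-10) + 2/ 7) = -1201/ 280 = -4.29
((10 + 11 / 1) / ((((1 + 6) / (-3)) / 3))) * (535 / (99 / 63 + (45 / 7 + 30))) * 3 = -43335 / 38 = -1140.39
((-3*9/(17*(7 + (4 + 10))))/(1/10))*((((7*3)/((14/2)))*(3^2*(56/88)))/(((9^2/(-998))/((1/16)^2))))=7485/11968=0.63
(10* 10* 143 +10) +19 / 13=186049 / 13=14311.46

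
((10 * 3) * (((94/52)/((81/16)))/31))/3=3760/32643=0.12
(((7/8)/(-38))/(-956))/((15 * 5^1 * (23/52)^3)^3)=304052206022656/3450530068187406890625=0.00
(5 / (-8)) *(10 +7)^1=-85 / 8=-10.62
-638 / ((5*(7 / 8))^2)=-33.33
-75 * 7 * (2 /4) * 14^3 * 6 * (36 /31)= -155584800 /31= -5018864.52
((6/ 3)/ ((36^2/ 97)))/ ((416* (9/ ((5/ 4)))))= 485/ 9704448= 0.00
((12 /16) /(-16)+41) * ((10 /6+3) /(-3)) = -18347 /288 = -63.70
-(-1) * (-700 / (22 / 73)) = -25550 / 11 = -2322.73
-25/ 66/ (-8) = 25/ 528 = 0.05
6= 6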